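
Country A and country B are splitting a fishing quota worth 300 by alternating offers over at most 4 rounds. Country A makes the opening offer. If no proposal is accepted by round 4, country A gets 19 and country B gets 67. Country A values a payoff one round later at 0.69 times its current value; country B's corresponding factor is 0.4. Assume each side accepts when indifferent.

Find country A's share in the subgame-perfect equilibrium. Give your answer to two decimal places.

231.78

Round 4 (country B proposes): country A gets 19 if talks fail, so country B offers 19 and keeps 281.
Round 3 (country A proposes): country B can get 281 next round, worth 0.4 × 281 = 112.4 now. Country A offers 112.4 and keeps 300 − 112.4 = 187.6.
Round 2 (country B proposes): country A can get 187.6 next round, worth 0.69 × 187.6 = 129.444 now. Country B offers 129.444 and keeps 300 − 129.444 = 170.556.
Round 1 (country A proposes): country B can get 170.556 next round, worth 0.4 × 170.556 = 68.2224 now. Country A offers 68.2224 and keeps 300 − 68.2224 = 231.7776.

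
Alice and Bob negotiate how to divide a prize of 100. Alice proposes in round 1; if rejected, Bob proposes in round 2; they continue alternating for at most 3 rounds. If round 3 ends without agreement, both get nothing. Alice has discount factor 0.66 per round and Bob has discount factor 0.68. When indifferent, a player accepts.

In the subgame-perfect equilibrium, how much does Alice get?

Work backward from the last round.
Round 3 (Alice proposes): rejection yields 0 for Bob; Alice offers 0 and keeps 100.
Round 2 (Bob proposes): Alice can get 100 next round, worth 0.66 × 100 = 66 now; Bob offers that and keeps 34.
Round 1 (Alice proposes): Bob can get 34 next round, worth 0.68 × 34 = 23.12 now. Alice offers 23.12 and keeps 100 − 23.12 = 76.88.

76.88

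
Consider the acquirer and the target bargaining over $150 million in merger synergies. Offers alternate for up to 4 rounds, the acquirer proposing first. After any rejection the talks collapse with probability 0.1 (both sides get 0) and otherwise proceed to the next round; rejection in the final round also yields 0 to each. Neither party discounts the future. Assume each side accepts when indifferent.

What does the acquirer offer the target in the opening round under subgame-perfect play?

122.85

Round 4 (the target proposes): the acquirer will accept anything ≥ 0, so the target offers 0 and keeps 150.
Round 3 (the acquirer proposes): rejecting gives the target an expected 0.9 × 150 = 135. The acquirer offers 135 and keeps 150 − 135 = 15.
Round 2 (the target proposes): rejecting gives the acquirer an expected 0.9 × 15 = 13.5. The target offers 13.5 and keeps 150 − 13.5 = 136.5.
Round 1 (the acquirer proposes): rejecting gives the target an expected 0.9 × 136.5 = 122.85, so the acquirer offers 122.85, keeping 27.15.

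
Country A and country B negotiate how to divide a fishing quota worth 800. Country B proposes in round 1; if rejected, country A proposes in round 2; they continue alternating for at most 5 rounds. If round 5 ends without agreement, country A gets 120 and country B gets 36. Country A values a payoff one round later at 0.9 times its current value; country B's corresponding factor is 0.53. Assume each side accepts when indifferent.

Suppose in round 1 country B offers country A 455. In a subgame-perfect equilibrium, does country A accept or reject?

Reject

Work out country A's continuation value if the offer is rejected.
Round 5 (country B proposes): country A gets 120 if talks fail, so country B offers 120 and keeps 680.
Round 4 (country A proposes): country B can get 680 next round, worth 0.53 × 680 = 360.4 now. Country A offers 360.4 and keeps 800 − 360.4 = 439.6.
Round 3 (country B proposes): country A can get 439.6 next round, worth 0.9 × 439.6 = 395.64 now. Country B offers 395.64 and keeps 800 − 395.64 = 404.36.
Round 2 (country A proposes): country B can get 404.36 next round, worth 0.53 × 404.36 = 214.3108 now, so country A offers 214.3108, keeping 585.6892.
So by rejecting in round 1, country A gets 585.6892 next round, worth 0.9 × 585.6892 = 527.12028 now.
Offer 455 < 527.12028, so country A rejects.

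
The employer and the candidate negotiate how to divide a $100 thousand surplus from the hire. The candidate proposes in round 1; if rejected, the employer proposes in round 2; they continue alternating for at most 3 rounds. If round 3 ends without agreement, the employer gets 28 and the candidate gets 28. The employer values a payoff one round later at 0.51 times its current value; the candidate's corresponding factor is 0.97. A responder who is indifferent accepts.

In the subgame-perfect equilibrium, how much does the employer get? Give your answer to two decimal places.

15.38

By backward induction:
Round 3 (the candidate proposes): the employer gets 28 if talks fail, so the candidate offers 28 and keeps 72.
Round 2 (the employer proposes): the candidate can get 72 next round, worth 0.97 × 72 = 69.84 now. The employer offers 69.84 and keeps 100 − 69.84 = 30.16.
Round 1 (the candidate proposes): the employer can get 30.16 next round, worth 0.51 × 30.16 = 15.3816 now; the candidate offers that and keeps 84.6184.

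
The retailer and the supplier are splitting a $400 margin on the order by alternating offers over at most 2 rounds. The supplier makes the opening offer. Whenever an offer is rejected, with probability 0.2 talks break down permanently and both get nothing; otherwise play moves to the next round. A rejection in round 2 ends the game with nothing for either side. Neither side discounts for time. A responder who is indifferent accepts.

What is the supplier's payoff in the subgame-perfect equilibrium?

80

Round 2 (the retailer proposes): rejection yields 0 for the supplier; the retailer offers 0 and keeps 400.
Round 1 (the supplier proposes): rejecting gives the retailer an expected 0.8 × 400 = 320. The supplier offers 320 and keeps 400 − 320 = 80.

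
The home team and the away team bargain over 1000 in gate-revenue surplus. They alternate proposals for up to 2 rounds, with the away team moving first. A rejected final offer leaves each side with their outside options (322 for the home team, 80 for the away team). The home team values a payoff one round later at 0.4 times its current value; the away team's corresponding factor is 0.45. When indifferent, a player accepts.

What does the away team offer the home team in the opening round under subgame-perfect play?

Round 2 (the home team proposes): the away team gets 80 if talks fail, so the home team offers 80 and keeps 920.
Round 1 (the away team proposes): the home team can get 920 next round, worth 0.4 × 920 = 368 now. The away team offers 368 and keeps 1000 − 368 = 632.

368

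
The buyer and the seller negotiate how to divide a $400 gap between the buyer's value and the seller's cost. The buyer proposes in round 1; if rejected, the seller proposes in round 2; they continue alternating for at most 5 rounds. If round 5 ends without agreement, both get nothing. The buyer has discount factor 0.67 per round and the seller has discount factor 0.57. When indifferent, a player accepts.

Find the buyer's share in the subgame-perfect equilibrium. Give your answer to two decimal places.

Work backward from the last round.
Round 5 (the buyer proposes): the seller will accept anything ≥ 0, so the buyer offers 0 and keeps 400.
Round 4 (the seller proposes): the buyer can get 400 next round, worth 0.67 × 400 = 268 now, so the seller offers 268, keeping 132.
Round 3 (the buyer proposes): the seller can get 132 next round, worth 0.57 × 132 = 75.24 now; the buyer offers that and keeps 324.76.
Round 2 (the seller proposes): the buyer can get 324.76 next round, worth 0.67 × 324.76 = 217.5892 now. The seller offers 217.5892 and keeps 400 − 217.5892 = 182.4108.
Round 1 (the buyer proposes): the seller can get 182.4108 next round, worth 0.57 × 182.4108 = 103.974156 now. The buyer offers 103.974156 and keeps 400 − 103.974156 = 296.025844.

296.03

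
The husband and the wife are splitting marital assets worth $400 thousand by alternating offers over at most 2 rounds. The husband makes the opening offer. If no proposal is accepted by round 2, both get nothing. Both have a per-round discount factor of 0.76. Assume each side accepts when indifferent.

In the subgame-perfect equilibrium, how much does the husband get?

96

By backward induction:
Round 2 (the wife proposes): rejection yields 0 for the husband; the wife offers 0 and keeps 400.
Round 1 (the husband proposes): the wife can get 400 next round, worth 0.76 × 400 = 304 now. The husband offers 304 and keeps 400 − 304 = 96.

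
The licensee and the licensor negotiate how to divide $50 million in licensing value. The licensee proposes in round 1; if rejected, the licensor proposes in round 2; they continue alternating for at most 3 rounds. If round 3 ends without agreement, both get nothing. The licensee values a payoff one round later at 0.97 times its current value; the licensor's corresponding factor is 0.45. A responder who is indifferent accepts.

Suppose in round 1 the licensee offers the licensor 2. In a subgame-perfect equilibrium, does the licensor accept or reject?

Round 3 (the licensee proposes): rejection yields 0 for the licensor; the licensee offers 0 and keeps 50.
Round 2 (the licensor proposes): the licensee can get 50 next round, worth 0.97 × 50 = 48.5 now, so the licensor offers 48.5, keeping 1.5.
So by rejecting in round 1, the licensor gets 1.5 next round, worth 0.45 × 1.5 = 0.675 now.
Offer 2 ≥ 0.675, so the licensor accepts.

Accept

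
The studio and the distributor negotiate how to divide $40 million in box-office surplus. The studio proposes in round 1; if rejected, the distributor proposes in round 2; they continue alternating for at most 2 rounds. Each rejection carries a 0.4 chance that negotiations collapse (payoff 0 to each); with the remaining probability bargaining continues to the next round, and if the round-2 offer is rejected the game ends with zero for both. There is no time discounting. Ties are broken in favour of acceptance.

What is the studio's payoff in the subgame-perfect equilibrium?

16

Round 2 (the distributor proposes): the studio will accept anything ≥ 0, so the distributor offers 0 and keeps 40.
Round 1 (the studio proposes): rejecting gives the distributor an expected 0.6 × 40 = 24. The studio offers 24 and keeps 40 − 24 = 16.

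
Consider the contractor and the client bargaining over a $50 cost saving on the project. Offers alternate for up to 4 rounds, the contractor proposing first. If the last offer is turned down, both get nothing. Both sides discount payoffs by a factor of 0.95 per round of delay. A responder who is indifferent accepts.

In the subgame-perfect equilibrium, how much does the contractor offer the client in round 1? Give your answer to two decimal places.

45.24

Round 4 (the client proposes): the contractor will accept anything ≥ 0, so the client offers 0 and keeps 50.
Round 3 (the contractor proposes): the client can get 50 next round, worth 0.95 × 50 = 47.5 now; the contractor offers that and keeps 2.5.
Round 2 (the client proposes): the contractor can get 2.5 next round, worth 0.95 × 2.5 = 2.375 now, so the client offers 2.375, keeping 47.625.
Round 1 (the contractor proposes): the client can get 47.625 next round, worth 0.95 × 47.625 = 45.24375 now; the contractor offers that and keeps 4.75625.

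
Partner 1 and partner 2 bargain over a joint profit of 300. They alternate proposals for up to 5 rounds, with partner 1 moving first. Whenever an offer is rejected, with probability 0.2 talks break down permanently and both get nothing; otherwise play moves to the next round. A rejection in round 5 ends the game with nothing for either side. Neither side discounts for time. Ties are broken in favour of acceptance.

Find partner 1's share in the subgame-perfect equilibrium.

By backward induction:
Round 5 (partner 1 proposes): rejection yields 0 for partner 2; partner 1 offers 0 and keeps 300.
Round 4 (partner 2 proposes): rejecting gives partner 1 an expected 0.8 × 300 = 240, so partner 2 offers 240, keeping 60.
Round 3 (partner 1 proposes): rejecting gives partner 2 an expected 0.8 × 60 = 48, so partner 1 offers 48, keeping 252.
Round 2 (partner 2 proposes): rejecting gives partner 1 an expected 0.8 × 252 = 201.6. Partner 2 offers 201.6 and keeps 300 − 201.6 = 98.4.
Round 1 (partner 1 proposes): rejecting gives partner 2 an expected 0.8 × 98.4 = 78.72. Partner 1 offers 78.72 and keeps 300 − 78.72 = 221.28.

221.28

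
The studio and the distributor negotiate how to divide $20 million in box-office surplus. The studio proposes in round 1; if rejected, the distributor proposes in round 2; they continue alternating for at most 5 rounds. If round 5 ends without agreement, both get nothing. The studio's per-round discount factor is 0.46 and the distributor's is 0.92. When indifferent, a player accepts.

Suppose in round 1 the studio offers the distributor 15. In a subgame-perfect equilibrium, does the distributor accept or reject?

Accept

Round 5 (the studio proposes): the distributor will accept anything ≥ 0, so the studio offers 0 and keeps 20.
Round 4 (the distributor proposes): the studio can get 20 next round, worth 0.46 × 20 = 9.2 now, so the distributor offers 9.2, keeping 10.8.
Round 3 (the studio proposes): the distributor can get 10.8 next round, worth 0.92 × 10.8 = 9.936 now. The studio offers 9.936 and keeps 20 − 9.936 = 10.064.
Round 2 (the distributor proposes): the studio can get 10.064 next round, worth 0.46 × 10.064 = 4.62944 now, so the distributor offers 4.62944, keeping 15.37056.
So by rejecting in round 1, the distributor gets 15.37056 next round, worth 0.92 × 15.37056 = 14.1409152 now.
Offer 15 ≥ 14.1409152, so the distributor accepts.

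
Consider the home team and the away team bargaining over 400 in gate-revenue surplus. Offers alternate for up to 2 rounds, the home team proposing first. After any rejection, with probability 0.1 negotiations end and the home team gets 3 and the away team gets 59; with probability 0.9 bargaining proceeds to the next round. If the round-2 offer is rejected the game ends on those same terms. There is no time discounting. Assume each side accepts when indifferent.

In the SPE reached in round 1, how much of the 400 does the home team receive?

36.8

Round 2 (the away team proposes): the home team gets 3 if talks fail, so the away team offers 3 and keeps 397.
Round 1 (the home team proposes): rejecting gives the away team an expected 0.9 × 397 + 0.1 × 59 = 363.2, so the home team offers 363.2, keeping 36.8.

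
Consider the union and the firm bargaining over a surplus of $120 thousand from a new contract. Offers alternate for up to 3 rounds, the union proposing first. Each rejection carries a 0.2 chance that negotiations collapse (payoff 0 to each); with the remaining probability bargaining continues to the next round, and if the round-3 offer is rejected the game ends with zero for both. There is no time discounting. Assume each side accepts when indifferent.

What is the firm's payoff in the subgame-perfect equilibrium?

By backward induction:
Round 3 (the union proposes): the firm will accept anything ≥ 0, so the union offers 0 and keeps 120.
Round 2 (the firm proposes): rejecting gives the union an expected 0.8 × 120 = 96. The firm offers 96 and keeps 120 − 96 = 24.
Round 1 (the union proposes): rejecting gives the firm an expected 0.8 × 24 = 19.2, so the union offers 19.2, keeping 100.8.

19.2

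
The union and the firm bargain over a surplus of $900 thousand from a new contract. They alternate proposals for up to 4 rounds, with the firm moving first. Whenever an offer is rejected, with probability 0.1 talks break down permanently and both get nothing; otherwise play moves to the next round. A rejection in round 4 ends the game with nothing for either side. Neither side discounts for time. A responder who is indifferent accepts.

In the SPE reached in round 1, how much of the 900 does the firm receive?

By backward induction:
Round 4 (the union proposes): rejection yields 0 for the firm; the union offers 0 and keeps 900.
Round 3 (the firm proposes): rejecting gives the union an expected 0.9 × 900 = 810. The firm offers 810 and keeps 900 − 810 = 90.
Round 2 (the union proposes): rejecting gives the firm an expected 0.9 × 90 = 81. The union offers 81 and keeps 900 − 81 = 819.
Round 1 (the firm proposes): rejecting gives the union an expected 0.9 × 819 = 737.1. The firm offers 737.1 and keeps 900 − 737.1 = 162.9.

162.9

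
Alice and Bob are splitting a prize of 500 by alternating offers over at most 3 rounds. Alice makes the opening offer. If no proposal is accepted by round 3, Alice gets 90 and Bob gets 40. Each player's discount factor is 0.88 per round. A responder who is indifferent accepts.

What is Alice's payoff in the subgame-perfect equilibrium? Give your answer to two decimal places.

Round 3 (Alice proposes): Bob gets 40 if talks fail, so Alice offers 40 and keeps 460.
Round 2 (Bob proposes): Alice can get 460 next round, worth 0.88 × 460 = 404.8 now. Bob offers 404.8 and keeps 500 − 404.8 = 95.2.
Round 1 (Alice proposes): Bob can get 95.2 next round, worth 0.88 × 95.2 = 83.776 now. Alice offers 83.776 and keeps 500 − 83.776 = 416.224.

416.22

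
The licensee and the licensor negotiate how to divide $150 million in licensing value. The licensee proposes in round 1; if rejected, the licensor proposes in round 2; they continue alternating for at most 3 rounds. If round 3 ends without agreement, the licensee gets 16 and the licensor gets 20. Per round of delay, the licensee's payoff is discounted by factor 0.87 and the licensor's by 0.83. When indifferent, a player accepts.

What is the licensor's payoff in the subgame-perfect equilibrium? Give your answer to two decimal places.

30.63

Round 3 (the licensee proposes): the licensor gets 20 if talks fail, so the licensee offers 20 and keeps 130.
Round 2 (the licensor proposes): the licensee can get 130 next round, worth 0.87 × 130 = 113.1 now, so the licensor offers 113.1, keeping 36.9.
Round 1 (the licensee proposes): the licensor can get 36.9 next round, worth 0.83 × 36.9 = 30.627 now. The licensee offers 30.627 and keeps 150 − 30.627 = 119.373.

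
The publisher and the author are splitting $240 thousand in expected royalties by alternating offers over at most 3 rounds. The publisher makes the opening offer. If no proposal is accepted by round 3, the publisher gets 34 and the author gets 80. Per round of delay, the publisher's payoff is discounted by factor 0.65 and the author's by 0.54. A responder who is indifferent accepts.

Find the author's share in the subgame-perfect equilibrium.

Round 3 (the publisher proposes): the author gets 80 if talks fail, so the publisher offers 80 and keeps 160.
Round 2 (the author proposes): the publisher can get 160 next round, worth 0.65 × 160 = 104 now, so the author offers 104, keeping 136.
Round 1 (the publisher proposes): the author can get 136 next round, worth 0.54 × 136 = 73.44 now, so the publisher offers 73.44, keeping 166.56.

73.44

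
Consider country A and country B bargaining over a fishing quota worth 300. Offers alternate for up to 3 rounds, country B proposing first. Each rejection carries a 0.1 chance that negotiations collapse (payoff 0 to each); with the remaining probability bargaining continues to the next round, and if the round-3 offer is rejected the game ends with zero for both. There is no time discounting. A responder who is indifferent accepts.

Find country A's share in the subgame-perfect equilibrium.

27

Round 3 (country B proposes): rejection yields 0 for country A; country B offers 0 and keeps 300.
Round 2 (country A proposes): rejecting gives country B an expected 0.9 × 300 = 270. Country A offers 270 and keeps 300 − 270 = 30.
Round 1 (country B proposes): rejecting gives country A an expected 0.9 × 30 = 27. Country B offers 27 and keeps 300 − 27 = 273.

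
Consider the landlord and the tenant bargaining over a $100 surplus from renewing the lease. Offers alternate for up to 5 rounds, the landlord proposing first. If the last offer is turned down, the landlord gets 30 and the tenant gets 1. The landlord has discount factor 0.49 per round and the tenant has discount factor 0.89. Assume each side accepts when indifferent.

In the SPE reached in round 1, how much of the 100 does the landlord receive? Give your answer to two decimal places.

Round 5 (the landlord proposes): the tenant gets 1 if talks fail, so the landlord offers 1 and keeps 99.
Round 4 (the tenant proposes): the landlord can get 99 next round, worth 0.49 × 99 = 48.51 now, so the tenant offers 48.51, keeping 51.49.
Round 3 (the landlord proposes): the tenant can get 51.49 next round, worth 0.89 × 51.49 = 45.8261 now, so the landlord offers 45.8261, keeping 54.1739.
Round 2 (the tenant proposes): the landlord can get 54.1739 next round, worth 0.49 × 54.1739 = 26.545211 now, so the tenant offers 26.545211, keeping 73.454789.
Round 1 (the landlord proposes): the tenant can get 73.454789 next round, worth 0.89 × 73.454789 = 65.37476221 now. The landlord offers 65.37476221 and keeps 100 − 65.37476221 = 34.62523779.

34.63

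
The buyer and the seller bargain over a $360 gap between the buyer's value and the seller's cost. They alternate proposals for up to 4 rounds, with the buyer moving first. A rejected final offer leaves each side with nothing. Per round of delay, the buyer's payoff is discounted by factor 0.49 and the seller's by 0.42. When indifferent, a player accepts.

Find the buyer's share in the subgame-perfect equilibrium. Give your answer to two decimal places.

Round 4 (the seller proposes): the buyer will accept anything ≥ 0, so the seller offers 0 and keeps 360.
Round 3 (the buyer proposes): the seller can get 360 next round, worth 0.42 × 360 = 151.2 now; the buyer offers that and keeps 208.8.
Round 2 (the seller proposes): the buyer can get 208.8 next round, worth 0.49 × 208.8 = 102.312 now. The seller offers 102.312 and keeps 360 − 102.312 = 257.688.
Round 1 (the buyer proposes): the seller can get 257.688 next round, worth 0.42 × 257.688 = 108.22896 now; the buyer offers that and keeps 251.77104.

251.77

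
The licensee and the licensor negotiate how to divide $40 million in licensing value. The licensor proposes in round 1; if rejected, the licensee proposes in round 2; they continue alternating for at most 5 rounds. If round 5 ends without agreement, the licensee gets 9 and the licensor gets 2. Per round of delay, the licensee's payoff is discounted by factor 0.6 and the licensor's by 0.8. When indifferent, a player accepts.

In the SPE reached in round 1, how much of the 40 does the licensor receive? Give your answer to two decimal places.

30.82

Round 5 (the licensor proposes): the licensee gets 9 if talks fail, so the licensor offers 9 and keeps 31.
Round 4 (the licensee proposes): the licensor can get 31 next round, worth 0.8 × 31 = 24.8 now. The licensee offers 24.8 and keeps 40 − 24.8 = 15.2.
Round 3 (the licensor proposes): the licensee can get 15.2 next round, worth 0.6 × 15.2 = 9.12 now. The licensor offers 9.12 and keeps 40 − 9.12 = 30.88.
Round 2 (the licensee proposes): the licensor can get 30.88 next round, worth 0.8 × 30.88 = 24.704 now; the licensee offers that and keeps 15.296.
Round 1 (the licensor proposes): the licensee can get 15.296 next round, worth 0.6 × 15.296 = 9.1776 now. The licensor offers 9.1776 and keeps 40 − 9.1776 = 30.8224.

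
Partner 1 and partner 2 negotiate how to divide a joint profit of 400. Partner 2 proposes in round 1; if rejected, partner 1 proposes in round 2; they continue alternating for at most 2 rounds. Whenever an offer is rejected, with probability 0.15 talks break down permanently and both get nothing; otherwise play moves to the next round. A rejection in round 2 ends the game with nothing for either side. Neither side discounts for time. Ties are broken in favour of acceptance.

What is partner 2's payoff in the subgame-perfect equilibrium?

By backward induction:
Round 2 (partner 1 proposes): partner 2 will accept anything ≥ 0, so partner 1 offers 0 and keeps 400.
Round 1 (partner 2 proposes): rejecting gives partner 1 an expected 0.85 × 400 = 340. Partner 2 offers 340 and keeps 400 − 340 = 60.

60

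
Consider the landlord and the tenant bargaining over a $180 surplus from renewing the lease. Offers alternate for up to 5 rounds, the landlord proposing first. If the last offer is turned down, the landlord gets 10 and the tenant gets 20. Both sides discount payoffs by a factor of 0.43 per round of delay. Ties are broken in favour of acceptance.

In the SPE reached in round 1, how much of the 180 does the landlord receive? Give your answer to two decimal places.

127.04

Solve by backward induction from round 5.
Round 5 (the landlord proposes): the tenant gets 20 if talks fail, so the landlord offers 20 and keeps 160.
Round 4 (the tenant proposes): the landlord can get 160 next round, worth 0.43 × 160 = 68.8 now; the tenant offers that and keeps 111.2.
Round 3 (the landlord proposes): the tenant can get 111.2 next round, worth 0.43 × 111.2 = 47.816 now, so the landlord offers 47.816, keeping 132.184.
Round 2 (the tenant proposes): the landlord can get 132.184 next round, worth 0.43 × 132.184 = 56.83912 now; the tenant offers that and keeps 123.16088.
Round 1 (the landlord proposes): the tenant can get 123.16088 next round, worth 0.43 × 123.16088 = 52.9591784 now; the landlord offers that and keeps 127.0408216.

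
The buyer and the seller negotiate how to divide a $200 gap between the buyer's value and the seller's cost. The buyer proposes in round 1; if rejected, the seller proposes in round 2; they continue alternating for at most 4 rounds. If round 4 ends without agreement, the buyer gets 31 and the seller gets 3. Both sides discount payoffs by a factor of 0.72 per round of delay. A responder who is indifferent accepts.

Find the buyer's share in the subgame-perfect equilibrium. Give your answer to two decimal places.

96.60

Round 4 (the seller proposes): the buyer gets 31 if talks fail, so the seller offers 31 and keeps 169.
Round 3 (the buyer proposes): the seller can get 169 next round, worth 0.72 × 169 = 121.68 now. The buyer offers 121.68 and keeps 200 − 121.68 = 78.32.
Round 2 (the seller proposes): the buyer can get 78.32 next round, worth 0.72 × 78.32 = 56.3904 now; the seller offers that and keeps 143.6096.
Round 1 (the buyer proposes): the seller can get 143.6096 next round, worth 0.72 × 143.6096 = 103.398912 now, so the buyer offers 103.398912, keeping 96.601088.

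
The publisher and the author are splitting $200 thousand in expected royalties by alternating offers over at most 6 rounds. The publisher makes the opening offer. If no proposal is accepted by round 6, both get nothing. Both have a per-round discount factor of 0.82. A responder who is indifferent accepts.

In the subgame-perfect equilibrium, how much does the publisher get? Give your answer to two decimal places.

76.48

Round 6 (the author proposes): the publisher will accept anything ≥ 0, so the author offers 0 and keeps 200.
Round 5 (the publisher proposes): the author can get 200 next round, worth 0.82 × 200 = 164 now. The publisher offers 164 and keeps 200 − 164 = 36.
Round 4 (the author proposes): the publisher can get 36 next round, worth 0.82 × 36 = 29.52 now; the author offers that and keeps 170.48.
Round 3 (the publisher proposes): the author can get 170.48 next round, worth 0.82 × 170.48 = 139.7936 now. The publisher offers 139.7936 and keeps 200 − 139.7936 = 60.2064.
Round 2 (the author proposes): the publisher can get 60.2064 next round, worth 0.82 × 60.2064 = 49.369248 now, so the author offers 49.369248, keeping 150.630752.
Round 1 (the publisher proposes): the author can get 150.630752 next round, worth 0.82 × 150.630752 = 123.51721664 now. The publisher offers 123.51721664 and keeps 200 − 123.51721664 = 76.48278336.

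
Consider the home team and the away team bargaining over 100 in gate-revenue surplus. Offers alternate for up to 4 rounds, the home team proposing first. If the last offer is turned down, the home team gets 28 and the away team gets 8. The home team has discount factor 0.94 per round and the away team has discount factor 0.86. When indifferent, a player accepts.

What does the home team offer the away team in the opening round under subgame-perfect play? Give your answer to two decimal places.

Round 4 (the away team proposes): the home team gets 28 if talks fail, so the away team offers 28 and keeps 72.
Round 3 (the home team proposes): the away team can get 72 next round, worth 0.86 × 72 = 61.92 now, so the home team offers 61.92, keeping 38.08.
Round 2 (the away team proposes): the home team can get 38.08 next round, worth 0.94 × 38.08 = 35.7952 now; the away team offers that and keeps 64.2048.
Round 1 (the home team proposes): the away team can get 64.2048 next round, worth 0.86 × 64.2048 = 55.216128 now, so the home team offers 55.216128, keeping 44.783872.

55.22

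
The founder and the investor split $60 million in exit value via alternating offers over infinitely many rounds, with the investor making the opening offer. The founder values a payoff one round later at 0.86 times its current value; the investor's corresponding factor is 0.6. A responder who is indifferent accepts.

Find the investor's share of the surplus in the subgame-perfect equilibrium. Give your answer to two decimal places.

Let x be the investor's share when the investor proposes and y be the founder's share when the founder proposes.
The founder accepts iff offered ≥ 0.86·y, so x = 60 − 0.86y. Symmetrically y = 60 − 0.6x.
Substituting: x = 60 − 0.86(60 − 0.6x), giving x(1 − 0.6·0.86) = 60(1 − 0.86).
So x = 60 × 0.14 / 0.484 ≈ 17.3554, and the founder receives 60 − x ≈ 42.6446.

17.36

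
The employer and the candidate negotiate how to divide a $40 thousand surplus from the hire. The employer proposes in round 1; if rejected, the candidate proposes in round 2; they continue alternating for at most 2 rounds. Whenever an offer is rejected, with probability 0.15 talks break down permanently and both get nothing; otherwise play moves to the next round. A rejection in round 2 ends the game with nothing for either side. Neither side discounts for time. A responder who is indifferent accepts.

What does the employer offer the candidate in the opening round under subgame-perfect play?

Round 2 (the candidate proposes): the employer will accept anything ≥ 0, so the candidate offers 0 and keeps 40.
Round 1 (the employer proposes): rejecting gives the candidate an expected 0.85 × 40 = 34, so the employer offers 34, keeping 6.

34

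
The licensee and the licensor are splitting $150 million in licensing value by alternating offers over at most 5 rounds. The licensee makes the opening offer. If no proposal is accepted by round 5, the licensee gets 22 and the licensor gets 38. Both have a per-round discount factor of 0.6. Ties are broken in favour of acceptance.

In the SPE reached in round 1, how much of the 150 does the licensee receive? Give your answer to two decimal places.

Round 5 (the licensee proposes): the licensor gets 38 if talks fail, so the licensee offers 38 and keeps 112.
Round 4 (the licensor proposes): the licensee can get 112 next round, worth 0.6 × 112 = 67.2 now; the licensor offers that and keeps 82.8.
Round 3 (the licensee proposes): the licensor can get 82.8 next round, worth 0.6 × 82.8 = 49.68 now, so the licensee offers 49.68, keeping 100.32.
Round 2 (the licensor proposes): the licensee can get 100.32 next round, worth 0.6 × 100.32 = 60.192 now. The licensor offers 60.192 and keeps 150 − 60.192 = 89.808.
Round 1 (the licensee proposes): the licensor can get 89.808 next round, worth 0.6 × 89.808 = 53.8848 now, so the licensee offers 53.8848, keeping 96.1152.

96.12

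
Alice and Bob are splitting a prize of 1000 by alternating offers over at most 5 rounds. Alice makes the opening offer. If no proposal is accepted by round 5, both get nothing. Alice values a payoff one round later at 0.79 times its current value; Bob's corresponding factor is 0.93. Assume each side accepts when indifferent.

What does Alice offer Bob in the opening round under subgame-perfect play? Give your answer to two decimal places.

By backward induction:
Round 5 (Alice proposes): Bob will accept anything ≥ 0, so Alice offers 0 and keeps 1000.
Round 4 (Bob proposes): Alice can get 1000 next round, worth 0.79 × 1000 = 790 now. Bob offers 790 and keeps 1000 − 790 = 210.
Round 3 (Alice proposes): Bob can get 210 next round, worth 0.93 × 210 = 195.3 now; Alice offers that and keeps 804.7.
Round 2 (Bob proposes): Alice can get 804.7 next round, worth 0.79 × 804.7 = 635.713 now. Bob offers 635.713 and keeps 1000 − 635.713 = 364.287.
Round 1 (Alice proposes): Bob can get 364.287 next round, worth 0.93 × 364.287 = 338.78691 now, so Alice offers 338.78691, keeping 661.21309.

338.79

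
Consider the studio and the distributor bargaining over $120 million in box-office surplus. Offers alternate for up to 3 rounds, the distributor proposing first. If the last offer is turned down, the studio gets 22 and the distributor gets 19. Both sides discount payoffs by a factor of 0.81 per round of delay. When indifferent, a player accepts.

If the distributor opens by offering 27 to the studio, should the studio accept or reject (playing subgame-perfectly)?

Work out the studio's continuation value if the offer is rejected.
Round 3 (the distributor proposes): the studio gets 22 if talks fail, so the distributor offers 22 and keeps 98.
Round 2 (the studio proposes): the distributor can get 98 next round, worth 0.81 × 98 = 79.38 now. The studio offers 79.38 and keeps 120 − 79.38 = 40.62.
So by rejecting in round 1, the studio gets 40.62 next round, worth 0.81 × 40.62 = 32.9022 now.
Offer 27 < 32.9022, so the studio rejects.

Reject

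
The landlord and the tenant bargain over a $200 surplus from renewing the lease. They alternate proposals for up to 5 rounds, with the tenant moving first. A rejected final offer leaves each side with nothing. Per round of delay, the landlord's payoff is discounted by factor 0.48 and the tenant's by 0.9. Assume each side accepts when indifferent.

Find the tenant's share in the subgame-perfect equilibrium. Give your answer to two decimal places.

Work backward from the last round.
Round 5 (the tenant proposes): rejection yields 0 for the landlord; the tenant offers 0 and keeps 200.
Round 4 (the landlord proposes): the tenant can get 200 next round, worth 0.9 × 200 = 180 now, so the landlord offers 180, keeping 20.
Round 3 (the tenant proposes): the landlord can get 20 next round, worth 0.48 × 20 = 9.6 now. The tenant offers 9.6 and keeps 200 − 9.6 = 190.4.
Round 2 (the landlord proposes): the tenant can get 190.4 next round, worth 0.9 × 190.4 = 171.36 now, so the landlord offers 171.36, keeping 28.64.
Round 1 (the tenant proposes): the landlord can get 28.64 next round, worth 0.48 × 28.64 = 13.7472 now, so the tenant offers 13.7472, keeping 186.2528.

186.25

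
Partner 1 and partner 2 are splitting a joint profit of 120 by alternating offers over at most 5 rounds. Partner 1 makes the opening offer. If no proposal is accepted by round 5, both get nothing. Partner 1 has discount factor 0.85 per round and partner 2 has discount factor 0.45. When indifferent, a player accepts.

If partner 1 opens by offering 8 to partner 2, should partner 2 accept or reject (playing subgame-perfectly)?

Reject

Round 5 (partner 1 proposes): rejection yields 0 for partner 2; partner 1 offers 0 and keeps 120.
Round 4 (partner 2 proposes): partner 1 can get 120 next round, worth 0.85 × 120 = 102 now. Partner 2 offers 102 and keeps 120 − 102 = 18.
Round 3 (partner 1 proposes): partner 2 can get 18 next round, worth 0.45 × 18 = 8.1 now, so partner 1 offers 8.1, keeping 111.9.
Round 2 (partner 2 proposes): partner 1 can get 111.9 next round, worth 0.85 × 111.9 = 95.115 now, so partner 2 offers 95.115, keeping 24.885.
So by rejecting in round 1, partner 2 gets 24.885 next round, worth 0.45 × 24.885 = 11.19825 now.
Offer 8 < 11.19825, so partner 2 rejects.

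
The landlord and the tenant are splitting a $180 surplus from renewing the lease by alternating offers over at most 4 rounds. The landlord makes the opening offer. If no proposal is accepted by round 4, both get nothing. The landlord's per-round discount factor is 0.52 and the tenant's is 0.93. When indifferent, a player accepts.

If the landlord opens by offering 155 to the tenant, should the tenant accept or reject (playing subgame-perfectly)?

Round 4 (the tenant proposes): the landlord will accept anything ≥ 0, so the tenant offers 0 and keeps 180.
Round 3 (the landlord proposes): the tenant can get 180 next round, worth 0.93 × 180 = 167.4 now, so the landlord offers 167.4, keeping 12.6.
Round 2 (the tenant proposes): the landlord can get 12.6 next round, worth 0.52 × 12.6 = 6.552 now; the tenant offers that and keeps 173.448.
So by rejecting in round 1, the tenant gets 173.448 next round, worth 0.93 × 173.448 = 161.30664 now.
Offer 155 < 161.30664, so the tenant rejects.

Reject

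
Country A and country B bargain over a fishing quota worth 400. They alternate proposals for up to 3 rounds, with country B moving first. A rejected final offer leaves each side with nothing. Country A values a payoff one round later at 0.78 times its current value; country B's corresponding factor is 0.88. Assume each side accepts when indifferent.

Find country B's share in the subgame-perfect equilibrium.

362.56

Round 3 (country B proposes): country A will accept anything ≥ 0, so country B offers 0 and keeps 400.
Round 2 (country A proposes): country B can get 400 next round, worth 0.88 × 400 = 352 now; country A offers that and keeps 48.
Round 1 (country B proposes): country A can get 48 next round, worth 0.78 × 48 = 37.44 now; country B offers that and keeps 362.56.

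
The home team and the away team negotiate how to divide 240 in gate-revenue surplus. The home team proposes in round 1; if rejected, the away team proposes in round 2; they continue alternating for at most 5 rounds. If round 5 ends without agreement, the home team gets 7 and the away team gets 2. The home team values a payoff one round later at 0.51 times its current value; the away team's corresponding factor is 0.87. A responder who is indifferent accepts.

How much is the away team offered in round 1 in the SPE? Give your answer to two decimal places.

148.10

Round 5 (the home team proposes): the away team gets 2 if talks fail, so the home team offers 2 and keeps 238.
Round 4 (the away team proposes): the home team can get 238 next round, worth 0.51 × 238 = 121.38 now. The away team offers 121.38 and keeps 240 − 121.38 = 118.62.
Round 3 (the home team proposes): the away team can get 118.62 next round, worth 0.87 × 118.62 = 103.1994 now. The home team offers 103.1994 and keeps 240 − 103.1994 = 136.8006.
Round 2 (the away team proposes): the home team can get 136.8006 next round, worth 0.51 × 136.8006 = 69.768306 now; the away team offers that and keeps 170.231694.
Round 1 (the home team proposes): the away team can get 170.231694 next round, worth 0.87 × 170.231694 = 148.10157378 now, so the home team offers 148.10157378, keeping 91.89842622.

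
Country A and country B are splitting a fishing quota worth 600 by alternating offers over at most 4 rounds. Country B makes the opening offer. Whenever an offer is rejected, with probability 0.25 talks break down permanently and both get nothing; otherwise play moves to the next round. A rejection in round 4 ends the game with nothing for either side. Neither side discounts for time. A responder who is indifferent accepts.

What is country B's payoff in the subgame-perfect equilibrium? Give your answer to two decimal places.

234.38

Round 4 (country A proposes): rejection yields 0 for country B; country A offers 0 and keeps 600.
Round 3 (country B proposes): rejecting gives country A an expected 0.75 × 600 = 450. Country B offers 450 and keeps 600 − 450 = 150.
Round 2 (country A proposes): rejecting gives country B an expected 0.75 × 150 = 112.5, so country A offers 112.5, keeping 487.5.
Round 1 (country B proposes): rejecting gives country A an expected 0.75 × 487.5 = 365.625. Country B offers 365.625 and keeps 600 − 365.625 = 234.375.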